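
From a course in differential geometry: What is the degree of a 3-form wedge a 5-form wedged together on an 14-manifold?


The degree of a wedge product is the sum of the degrees of the individual forms.
Degrees: 3, 5
Total degree = 3 + 5 = 8

8


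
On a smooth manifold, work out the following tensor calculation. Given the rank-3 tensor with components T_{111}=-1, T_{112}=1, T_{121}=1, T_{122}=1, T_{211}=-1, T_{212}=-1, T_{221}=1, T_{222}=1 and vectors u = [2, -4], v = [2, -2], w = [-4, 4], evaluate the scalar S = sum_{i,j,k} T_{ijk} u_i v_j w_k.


S = sum over i,j,k of T_{ijk} u_i v_j w_k. Expanding all 8 terms:
T_{111}*u_1*v_1*w_1 = -1*2*2*-4 = 16  (running total: 16)
T_{112}*u_1*v_1*w_2 = 1*2*2*4 = 16  (running total: 32)
T_{121}*u_1*v_2*w_1 = 1*2*-2*-4 = 16  (running total: 48)
T_{122}*u_1*v_2*w_2 = 1*2*-2*4 = -16  (running total: 32)
T_{211}*u_2*v_1*w_1 = -1*-4*2*-4 = -32  (running total: 0)
T_{212}*u_2*v_1*w_2 = -1*-4*2*4 = 32  (running total: 32)
T_{221}*u_2*v_2*w_1 = 1*-4*-2*-4 = -32  (running total: 0)
T_{222}*u_2*v_2*w_2 = 1*-4*-2*4 = 32  (running total: 32)
S = 32

32


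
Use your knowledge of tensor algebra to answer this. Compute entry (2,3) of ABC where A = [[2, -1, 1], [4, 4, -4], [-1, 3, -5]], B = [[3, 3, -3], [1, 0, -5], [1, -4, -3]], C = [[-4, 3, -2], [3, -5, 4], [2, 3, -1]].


(ABC)_{23} = sum_m (AB)_{2m} C_{m3}. First compute row 2 of AB.
(AB)_{21} = 4*3 + 4*1 + -4*1 = 12
(AB)_{22} = 4*3 + 4*0 + -4*-4 = 28
(AB)_{23} = 4*-3 + 4*-5 + -4*-3 = -20
Now contract with column 3 of C:
(AB)_{21} * C_{13} = 12 * -2 = -24
(AB)_{22} * C_{23} = 28 * 4 = 112
(AB)_{23} * C_{33} = -20 * -1 = 20
(ABC)_{23} = -24 + 112 + 20 = 108

108


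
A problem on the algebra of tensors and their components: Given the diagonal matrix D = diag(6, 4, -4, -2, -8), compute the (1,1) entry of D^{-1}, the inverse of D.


For a diagonal matrix, the inverse has entries (D^{-1})_{ii} = 1/d_{ii}.
The diagonal entries are: d_{11} = 6, d_{22} = 4, d_{33} = -4, d_{44} = -2, d_{55} = -8
We need (D^{-1})_{11} = 1/d_{11} = 1/6 = 1/6

1/6


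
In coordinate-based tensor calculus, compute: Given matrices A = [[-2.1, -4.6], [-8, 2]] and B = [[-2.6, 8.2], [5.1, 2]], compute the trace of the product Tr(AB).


Tr(AB) = sum_i (AB)_{ii} where (AB)_{ii} = sum_k A_{ik} B_{ki}.
(AB)_{11} = -2.1*-2.6 + -4.6*5.1 = -18
(AB)_{22} = -8*8.2 + 2*2 = -61.6
Tr(AB) = -18 + -61.6 = -79.6

-79.6


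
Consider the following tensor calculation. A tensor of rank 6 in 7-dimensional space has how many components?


The number of components of a rank-r tensor in d dimensions is d^r.
Here d = 7 and r = 6.
7^6 = 117649

117649


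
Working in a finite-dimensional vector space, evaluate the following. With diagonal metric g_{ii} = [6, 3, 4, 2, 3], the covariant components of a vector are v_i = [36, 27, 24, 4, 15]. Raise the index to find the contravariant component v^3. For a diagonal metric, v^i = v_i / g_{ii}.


To raise an index with a diagonal metric: v^i = v_i / g_{ii}.
For index 3: v_3 = 24, g_{33} = 4
v^3 = 24 / 4 = 6

6


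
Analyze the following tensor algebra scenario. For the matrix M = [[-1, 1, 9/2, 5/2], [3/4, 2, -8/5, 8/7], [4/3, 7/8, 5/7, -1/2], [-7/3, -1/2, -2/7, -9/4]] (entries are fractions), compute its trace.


The trace is the sum of diagonal entries.
Diagonal: M[1,1] = -1, M[2,2] = 2, M[3,3] = 5/7, M[4,4] = -9/4
Tr(M) = -1 + 2 + 5/7 + -9/4
Computing step by step:
After adding M[1,1]: -1
After adding M[2,2]: 1
After adding M[3,3]: 12/7
After adding M[4,4]: -15/28
Tr(M) = -15/28

-15/28


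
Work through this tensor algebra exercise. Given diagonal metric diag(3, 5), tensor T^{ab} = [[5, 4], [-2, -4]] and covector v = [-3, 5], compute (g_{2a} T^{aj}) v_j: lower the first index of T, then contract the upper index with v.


Step 1: lower the first index. For a diagonal metric, g_{ia} T^{aj} = g_{ii} T^{ij} (no sum on i).
g_{22} = 5
S_2{}^1 = 5 * T^{21} = 5 * -2 = -10
S_2{}^2 = 5 * T^{22} = 5 * -4 = -20
Step 2: contract S_2{}^j with v_j.
S_2{}^1 * v_1 = -10 * -3 = 30
S_2{}^2 * v_2 = -20 * 5 = -100
Result = 30 + -100 = -70

-70


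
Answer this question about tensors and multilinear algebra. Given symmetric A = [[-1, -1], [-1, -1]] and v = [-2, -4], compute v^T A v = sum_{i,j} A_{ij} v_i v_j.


First compute Av:
(Av)_1 = -1*-2 + -1*-4 = 6
(Av)_2 = -1*-2 + -1*-4 = 6
Av = [6, 6]
Then v^T (Av) = -2*6 + -4*6
= -12 + -24 = -36

-36


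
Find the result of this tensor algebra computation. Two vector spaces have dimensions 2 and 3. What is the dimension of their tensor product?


The dimension of a tensor product is the product of dimensions.
dim(V) = 2, dim(W) = 3
dim(V (x) W) = 2 * 3 = 6

6


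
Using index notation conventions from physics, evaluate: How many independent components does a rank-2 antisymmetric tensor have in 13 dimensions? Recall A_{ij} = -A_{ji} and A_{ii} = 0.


An antisymmetric rank-2 tensor satisfies A_{ij} = -A_{ji}, so diagonal entries are zero.
The independent components are the upper-triangular entries: C(n, 2) = n(n-1)/2.
n = 13
C(13, 2) = 13 * 12 / 2 = 156 / 2 = 78

78


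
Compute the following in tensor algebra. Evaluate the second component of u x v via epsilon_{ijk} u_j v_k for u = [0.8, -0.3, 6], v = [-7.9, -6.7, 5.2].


(u x v)_2 = sum_{j,k} epsilon_{2jk} u_j v_k. Only permutations of (1,2,3) contribute; the two non-zero terms are:
eps_{213} u_1 v_3 = -1 * 0.8 * 5.2 = -4.16
eps_{231} u_3 v_1 = 1 * 6 * -7.9 = -47.4
(u x v)_2 = -51.56

-51.56


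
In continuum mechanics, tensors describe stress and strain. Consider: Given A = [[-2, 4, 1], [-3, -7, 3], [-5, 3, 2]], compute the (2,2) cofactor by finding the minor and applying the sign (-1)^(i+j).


To find cofactor C_{22}, delete row 2 and column 2.
The resulting 2x2 submatrix is: [[-2, 1], [-5, 2]]
Minor M_{22} = -2*2 - 1*-5
  = -4 - -5 = 1
Sign = (-1)^(2+2) = (-1)^4 = 1
Cofactor C_{22} = 1 * 1 = 1

1


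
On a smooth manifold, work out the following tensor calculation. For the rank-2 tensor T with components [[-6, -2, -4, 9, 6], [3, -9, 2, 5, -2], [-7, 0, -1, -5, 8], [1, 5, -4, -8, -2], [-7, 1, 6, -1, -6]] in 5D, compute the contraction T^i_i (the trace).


The contraction (trace) of a rank-2 tensor is the sum of its diagonal elements.
Diagonal entries: A[1,1] = -6, A[2,2] = -9, A[3,3] = -1, A[4,4] = -8, A[5,5] = -6
Tr(A) = -6 + -9 + -1 + -8 + -6 = -30

-30


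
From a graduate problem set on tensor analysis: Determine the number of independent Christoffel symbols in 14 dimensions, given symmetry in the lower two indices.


Christoffel symbols Gamma^k_{ij} are symmetric in i,j, so there are d * d(d+1)/2 independent symbols.
d = 14
d(d+1)/2 = 14 * 15 / 2 = 105
Total = 14 * 105 = 1470

1470


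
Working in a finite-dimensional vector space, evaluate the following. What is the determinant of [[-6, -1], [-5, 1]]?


For a 2x2 matrix [[a, b], [c, d]], det = a*d - b*c.
a = -6, b = -1, c = -5, d = 1
a*d = -6 * 1 = -6
b*c = -1 * -5 = 5
det = -6 - 5 = -11

-11


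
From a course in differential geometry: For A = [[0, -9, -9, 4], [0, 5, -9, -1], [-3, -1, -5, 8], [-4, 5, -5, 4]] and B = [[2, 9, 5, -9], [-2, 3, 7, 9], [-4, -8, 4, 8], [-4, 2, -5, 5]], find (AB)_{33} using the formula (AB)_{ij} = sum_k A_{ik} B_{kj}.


(AB)_{ij} = sum_k A_{ik} B_{kj}.
For i=3, j=3:
A_{31} * B_{13} = -3 * 5 = -15
A_{32} * B_{23} = -1 * 7 = -7
A_{33} * B_{33} = -5 * 4 = -20
A_{34} * B_{43} = 8 * -5 = -40
Sum = -15 + -7 + -20 + -40 = -82

-82


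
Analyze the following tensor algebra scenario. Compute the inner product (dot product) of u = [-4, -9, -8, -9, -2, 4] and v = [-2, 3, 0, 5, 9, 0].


The inner product u . v = sum of u_i * v_i.
Term-by-term: -4 * -2, -9 * 3, -8 * 0, -9 * 5, -2 * 9, 4 * 0
Products: 8, -27, 0, -45, -18, 0
Sum = 8 + -27 + 0 + -45 + -18 + 0 = -82

-82


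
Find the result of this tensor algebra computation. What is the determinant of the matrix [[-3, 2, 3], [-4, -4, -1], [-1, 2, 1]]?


Expanding along the first row, det(A) = a11*M_11 - a12*M_12 + a13*M_13, where M_1j is the (1,j) minor.
Minor M_11 = -4*1 - -1*2 = -2
Minor M_12 = -4*1 - -1*-1 = -5
Minor M_13 = -4*2 - -4*-1 = -12
det = -3*(-2) - 2*(-5) + 3*(-12)
    = 6 - -10 + -36
    = -20

-20


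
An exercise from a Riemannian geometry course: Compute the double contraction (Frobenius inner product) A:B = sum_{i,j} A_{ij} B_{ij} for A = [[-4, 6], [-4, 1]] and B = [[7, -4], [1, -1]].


A:B = sum over all i,j of A_{ij} * B_{ij}.
Row 1: -4*7=-28, 6*-4=-24 => row sum = -52
Row 2: -4*1=-4, 1*-1=-1 => row sum = -5
Total = -52 + -5 = -57

-57


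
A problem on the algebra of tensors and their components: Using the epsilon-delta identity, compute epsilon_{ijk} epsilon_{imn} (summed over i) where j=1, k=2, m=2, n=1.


Using the identity: epsilon_{ijk} epsilon_{imn} = delta_{jm} delta_{kn} - delta_{jn} delta_{km}.
delta_{12} = 0
delta_{21} = 0
delta_{11} = 1
delta_{22} = 1
Result = 0 * 0 - 1 * 1 = 0 - 1 = -1

-1


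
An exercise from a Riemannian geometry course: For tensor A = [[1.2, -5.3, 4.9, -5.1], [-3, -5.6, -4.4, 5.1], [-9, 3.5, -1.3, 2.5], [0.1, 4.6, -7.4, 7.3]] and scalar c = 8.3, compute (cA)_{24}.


Scalar multiplication: (cA)_{ij} = c * A_{ij}.
c = 8.3
A_{24} = 5.1
(cA)_{24} = 8.3 * 5.1 = 42.33

42.33


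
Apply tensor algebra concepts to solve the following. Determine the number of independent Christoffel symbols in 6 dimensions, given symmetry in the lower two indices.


Christoffel symbols Gamma^k_{ij} are symmetric in i,j, so there are d * d(d+1)/2 independent symbols.
d = 6
d(d+1)/2 = 6 * 7 / 2 = 21
Total = 6 * 21 = 126

126


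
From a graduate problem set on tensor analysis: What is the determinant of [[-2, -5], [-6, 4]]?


For a 2x2 matrix [[a, b], [c, d]], det = a*d - b*c.
a = -2, b = -5, c = -6, d = 4
a*d = -2 * 4 = -8
b*c = -5 * -6 = 30
det = -8 - 30 = -38

-38


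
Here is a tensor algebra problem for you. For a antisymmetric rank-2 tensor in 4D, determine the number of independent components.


A antisymmetric rank-2 tensor in d dimensions has d(d-1)/2 independent components.
d = 4
d(d-1)/2 = 4 * 3 / 2 = 12 / 2 = 6

6


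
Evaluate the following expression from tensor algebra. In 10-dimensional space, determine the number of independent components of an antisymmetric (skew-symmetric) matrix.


An antisymmetric rank-2 tensor satisfies A_{ij} = -A_{ji}, so diagonal entries are zero.
The independent components are the upper-triangular entries: C(n, 2) = n(n-1)/2.
n = 10
C(10, 2) = 10 * 9 / 2 = 90 / 2 = 45

45


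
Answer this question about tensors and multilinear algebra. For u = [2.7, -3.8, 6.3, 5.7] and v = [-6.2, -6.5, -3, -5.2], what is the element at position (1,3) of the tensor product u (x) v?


The outer product entry T_{ij} = u_i * v_j.
We need i=1, j=3.
u_1 = 2.7, v_3 = -3
T_{1,3} = 2.7 * -3 = -8.1

-8.1


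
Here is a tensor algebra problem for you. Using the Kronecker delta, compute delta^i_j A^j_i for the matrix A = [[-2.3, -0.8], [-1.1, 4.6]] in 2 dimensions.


The contraction (trace) of a rank-2 tensor is the sum of its diagonal elements.
Diagonal entries: A[1,1] = -2.3, A[2,2] = 4.6
Tr(A) = -2.3 + 4.6 = 2.3

2.3


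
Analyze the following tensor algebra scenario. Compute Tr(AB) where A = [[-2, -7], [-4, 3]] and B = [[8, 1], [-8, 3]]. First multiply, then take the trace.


Tr(AB) = sum_i (AB)_{ii} where (AB)_{ii} = sum_k A_{ik} B_{ki}.
(AB)_{11} = -2*8 + -7*-8 = 40
(AB)_{22} = -4*1 + 3*3 = 5
Tr(AB) = 40 + 5 = 45

45


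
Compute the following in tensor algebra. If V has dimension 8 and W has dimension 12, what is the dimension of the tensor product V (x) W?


The dimension of a tensor product is the product of dimensions.
dim(V) = 8, dim(W) = 12
dim(V (x) W) = 8 * 12 = 96

96


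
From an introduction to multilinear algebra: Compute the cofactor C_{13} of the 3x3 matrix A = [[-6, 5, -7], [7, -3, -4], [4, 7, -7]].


To find cofactor C_{13}, delete row 1 and column 3.
The resulting 2x2 submatrix is: [[7, -3], [4, 7]]
Minor M_{13} = 7*7 - -3*4
  = 49 - -12 = 61
Sign = (-1)^(1+3) = (-1)^4 = 1
Cofactor C_{13} = 1 * 61 = 61

61


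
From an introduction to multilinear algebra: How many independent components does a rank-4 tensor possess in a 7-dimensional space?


The number of components of a rank-r tensor in d dimensions is d^r.
Here d = 7 and r = 4.
7^4 = 2401

2401


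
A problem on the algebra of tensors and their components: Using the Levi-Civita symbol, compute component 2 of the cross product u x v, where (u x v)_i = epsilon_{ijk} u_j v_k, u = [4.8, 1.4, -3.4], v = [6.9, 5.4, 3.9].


(u x v)_2 = sum_{j,k} epsilon_{2jk} u_j v_k. Only permutations of (1,2,3) contribute; the two non-zero terms are:
eps_{213} u_1 v_3 = -1 * 4.8 * 3.9 = -18.72
eps_{231} u_3 v_1 = 1 * -3.4 * 6.9 = -23.46
(u x v)_2 = -42.18

-42.18


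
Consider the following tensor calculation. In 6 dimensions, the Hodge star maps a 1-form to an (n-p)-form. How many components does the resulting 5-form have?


The Hodge dual of a p-form on an n-dimensional manifold is an (n-p)-form.
n = 6, p = 1, so dual degree = 6 - 1 = 5
The number of components is C(n, n-p) = C(6, 5) = 6

6


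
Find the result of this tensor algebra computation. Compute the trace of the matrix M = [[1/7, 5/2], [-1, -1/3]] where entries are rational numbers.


The trace is the sum of diagonal entries.
Diagonal: M[1,1] = 1/7, M[2,2] = -1/3
Tr(M) = 1/7 + -1/3
Computing step by step:
After adding M[1,1]: 1/7
After adding M[2,2]: -4/21
Tr(M) = -4/21

-4/21


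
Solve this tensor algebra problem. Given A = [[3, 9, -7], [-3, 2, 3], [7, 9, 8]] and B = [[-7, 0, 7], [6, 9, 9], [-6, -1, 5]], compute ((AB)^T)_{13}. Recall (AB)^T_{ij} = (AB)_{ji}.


(AB)^T_{ij} = (AB)_{ji} = sum_k A_{jk} B_{ki}.
For i=1, j=3 we need (AB)_{31}:
A_{31} * B_{11} = 7 * -7 = -49
A_{32} * B_{21} = 9 * 6 = 54
A_{33} * B_{31} = 8 * -6 = -48
Sum = -49 + 54 + -48 = -43

-43


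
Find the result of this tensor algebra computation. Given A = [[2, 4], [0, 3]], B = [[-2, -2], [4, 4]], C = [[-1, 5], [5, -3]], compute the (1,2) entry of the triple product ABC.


(ABC)_{12} = sum_m (AB)_{1m} C_{m2}. First compute row 1 of AB.
(AB)_{11} = 2*-2 + 4*4 = 12
(AB)_{12} = 2*-2 + 4*4 = 12
Now contract with column 2 of C:
(AB)_{11} * C_{12} = 12 * 5 = 60
(AB)_{12} * C_{22} = 12 * -3 = -36
(ABC)_{12} = 60 + -36 = 24

24


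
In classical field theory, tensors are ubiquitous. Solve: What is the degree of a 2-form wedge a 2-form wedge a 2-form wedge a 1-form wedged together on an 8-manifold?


The degree of a wedge product is the sum of the degrees of the individual forms.
Degrees: 2, 2, 2, 1
Total degree = 2 + 2 + 2 + 1 = 7

7


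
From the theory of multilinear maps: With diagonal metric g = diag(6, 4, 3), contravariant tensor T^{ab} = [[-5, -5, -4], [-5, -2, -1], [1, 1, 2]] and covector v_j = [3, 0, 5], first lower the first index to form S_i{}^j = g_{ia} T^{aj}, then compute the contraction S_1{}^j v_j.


Step 1: lower the first index. For a diagonal metric, g_{ia} T^{aj} = g_{ii} T^{ij} (no sum on i).
g_{11} = 6
S_1{}^1 = 6 * T^{11} = 6 * -5 = -30
S_1{}^2 = 6 * T^{12} = 6 * -5 = -30
S_1{}^3 = 6 * T^{13} = 6 * -4 = -24
Step 2: contract S_1{}^j with v_j.
S_1{}^1 * v_1 = -30 * 3 = -90
S_1{}^2 * v_2 = -30 * 0 = 0
S_1{}^3 * v_3 = -24 * 5 = -120
Result = -90 + 0 + -120 = -210

-210


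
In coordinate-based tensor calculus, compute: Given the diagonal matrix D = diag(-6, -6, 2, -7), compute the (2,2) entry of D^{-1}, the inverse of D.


For a diagonal matrix, the inverse has entries (D^{-1})_{ii} = 1/d_{ii}.
The diagonal entries are: d_{11} = -6, d_{22} = -6, d_{33} = 2, d_{44} = -7
We need (D^{-1})_{22} = 1/d_{22} = 1/-6 = -1/6

-1/6


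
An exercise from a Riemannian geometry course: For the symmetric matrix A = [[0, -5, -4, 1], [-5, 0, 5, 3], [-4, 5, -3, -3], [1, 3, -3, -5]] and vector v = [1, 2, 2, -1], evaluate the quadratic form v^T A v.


First compute Av:
(Av)_1 = 0*1 + -5*2 + -4*2 + 1*-1 = -19
(Av)_2 = -5*1 + 0*2 + 5*2 + 3*-1 = 2
(Av)_3 = -4*1 + 5*2 + -3*2 + -3*-1 = 3
(Av)_4 = 1*1 + 3*2 + -3*2 + -5*-1 = 6
Av = [-19, 2, 3, 6]
Then v^T (Av) = 1*-19 + 2*2 + 2*3 + -1*6
= -19 + 4 + 6 + -6 = -15

-15


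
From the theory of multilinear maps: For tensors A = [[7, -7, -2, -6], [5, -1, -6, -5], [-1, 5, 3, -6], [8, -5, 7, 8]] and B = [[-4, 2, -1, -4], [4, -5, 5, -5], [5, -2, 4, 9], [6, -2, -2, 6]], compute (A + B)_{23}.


Tensor addition is component-wise: (A + B)_{ij} = A_{ij} + B_{ij}.
A_{23} = -6
B_{23} = 5
(A + B)_{23} = -6 + 5 = -1

-1


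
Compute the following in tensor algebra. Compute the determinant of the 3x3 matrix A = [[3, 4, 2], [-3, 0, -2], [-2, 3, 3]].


Expanding along the first row, det(A) = a11*M_11 - a12*M_12 + a13*M_13, where M_1j is the (1,j) minor.
Minor M_11 = 0*3 - -2*3 = 6
Minor M_12 = -3*3 - -2*-2 = -13
Minor M_13 = -3*3 - 0*-2 = -9
det = 3*(6) - 4*(-13) + 2*(-9)
    = 18 - -52 + -18
    = 52

52


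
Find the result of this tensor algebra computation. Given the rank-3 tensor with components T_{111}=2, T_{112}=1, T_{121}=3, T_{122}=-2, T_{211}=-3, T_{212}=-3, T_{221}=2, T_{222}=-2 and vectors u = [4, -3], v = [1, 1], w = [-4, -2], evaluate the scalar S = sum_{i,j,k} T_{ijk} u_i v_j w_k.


S = sum over i,j,k of T_{ijk} u_i v_j w_k. Expanding all 8 terms:
T_{111}*u_1*v_1*w_1 = 2*4*1*-4 = -32  (running total: -32)
T_{112}*u_1*v_1*w_2 = 1*4*1*-2 = -8  (running total: -40)
T_{121}*u_1*v_2*w_1 = 3*4*1*-4 = -48  (running total: -88)
T_{122}*u_1*v_2*w_2 = -2*4*1*-2 = 16  (running total: -72)
T_{211}*u_2*v_1*w_1 = -3*-3*1*-4 = -36  (running total: -108)
T_{212}*u_2*v_1*w_2 = -3*-3*1*-2 = -18  (running total: -126)
T_{221}*u_2*v_2*w_1 = 2*-3*1*-4 = 24  (running total: -102)
T_{222}*u_2*v_2*w_2 = -2*-3*1*-2 = -12  (running total: -114)
S = -114

-114


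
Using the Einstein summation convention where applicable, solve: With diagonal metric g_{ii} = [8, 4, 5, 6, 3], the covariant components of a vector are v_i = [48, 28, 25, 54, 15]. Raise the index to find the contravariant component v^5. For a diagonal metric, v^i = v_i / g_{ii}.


To raise an index with a diagonal metric: v^i = v_i / g_{ii}.
For index 5: v_5 = 15, g_{55} = 3
v^5 = 15 / 3 = 5

5


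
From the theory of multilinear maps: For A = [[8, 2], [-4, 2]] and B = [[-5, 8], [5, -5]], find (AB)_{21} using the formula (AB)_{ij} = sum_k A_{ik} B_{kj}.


(AB)_{ij} = sum_k A_{ik} B_{kj}.
For i=2, j=1:
A_{21} * B_{11} = -4 * -5 = 20
A_{22} * B_{21} = 2 * 5 = 10
Sum = 20 + 10 = 30

30


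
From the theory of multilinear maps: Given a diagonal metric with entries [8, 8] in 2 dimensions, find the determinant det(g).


For a diagonal metric, the determinant is the product of diagonal entries.
Diagonal entries: 8, 8
det(g) = 8 * 8 = 64

64


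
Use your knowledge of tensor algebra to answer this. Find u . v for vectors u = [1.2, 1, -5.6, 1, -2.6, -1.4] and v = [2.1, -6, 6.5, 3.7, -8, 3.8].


The inner product u . v = sum of u_i * v_i.
Term-by-term: 1.2 * 2.1, 1 * -6, -5.6 * 6.5, 1 * 3.7, -2.6 * -8, -1.4 * 3.8
Products: 2.52, -6, -36.4, 3.7, 20.8, -5.32
Sum = 2.52 + -6 + -36.4 + 3.7 + 20.8 + -5.32 = -20.7

-20.7


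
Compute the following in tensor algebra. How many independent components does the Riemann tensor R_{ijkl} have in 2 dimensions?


The Riemann tensor in d dimensions has d^2(d^2 - 1)/12 independent components.
d = 2, so d^2 = 4
d^2 - 1 = 3
d^2(d^2 - 1) = 4 * 3 = 12
Divide by 12: 12 / 12 = 1

1


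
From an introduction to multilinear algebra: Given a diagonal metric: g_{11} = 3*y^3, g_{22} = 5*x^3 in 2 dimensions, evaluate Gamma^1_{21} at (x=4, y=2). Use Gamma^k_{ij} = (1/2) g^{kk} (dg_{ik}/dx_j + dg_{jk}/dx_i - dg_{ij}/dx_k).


For a diagonal metric, Gamma^k_{ij} = (1/2) g^{kk} (dg_{ik}/dx_j + dg_{jk}/dx_i - dg_{ij}/dx_k).
The metric is diagonal, so g_{ab} = 0 for a != b.
At the given point: g_{11} = 24, g_{22} = 320
g^{11} = 1/24
dg_{21}/dx_1 = 0 (off-diagonal)
dg_{11}/dx_2 = dg_{11}/dx_2 = 36
dg_{21}/dx_1 = 0 (off-diagonal)
Numerator = 0 + 36 - 0 = 36
Gamma^1_{21} = 36 / (2 * 24) = 3/4

3/4


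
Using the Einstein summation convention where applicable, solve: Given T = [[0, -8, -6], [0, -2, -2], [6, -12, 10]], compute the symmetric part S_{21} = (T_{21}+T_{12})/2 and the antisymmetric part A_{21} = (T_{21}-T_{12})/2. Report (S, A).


T_{21} = 0
T_{12} = -8
S_{21} = (0 + -8)/2 = -8/2 = -4
A_{21} = (0 - -8)/2 = 8/2 = 4
Check: S + A = -4 + 4 = 0 = T_{21}.

(-4, 4)


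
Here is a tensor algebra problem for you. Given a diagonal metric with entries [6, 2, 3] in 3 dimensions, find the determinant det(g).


For a diagonal metric, the determinant is the product of diagonal entries.
Diagonal entries: 6, 2, 3
det(g) = 6 * 2 * 3 = 36

36


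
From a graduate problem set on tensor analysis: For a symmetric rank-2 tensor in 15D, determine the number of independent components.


A symmetric rank-2 tensor in d dimensions has d(d+1)/2 independent components.
d = 15
d(d+1)/2 = 15 * 16 / 2 = 240 / 2 = 120

120


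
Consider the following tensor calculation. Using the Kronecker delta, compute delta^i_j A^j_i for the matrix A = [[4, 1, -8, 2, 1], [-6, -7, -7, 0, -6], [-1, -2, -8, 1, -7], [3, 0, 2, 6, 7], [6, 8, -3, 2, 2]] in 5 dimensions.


The contraction (trace) of a rank-2 tensor is the sum of its diagonal elements.
Diagonal entries: A[1,1] = 4, A[2,2] = -7, A[3,3] = -8, A[4,4] = 6, A[5,5] = 2
Tr(A) = 4 + -7 + -8 + 6 + 2 = -3

-3


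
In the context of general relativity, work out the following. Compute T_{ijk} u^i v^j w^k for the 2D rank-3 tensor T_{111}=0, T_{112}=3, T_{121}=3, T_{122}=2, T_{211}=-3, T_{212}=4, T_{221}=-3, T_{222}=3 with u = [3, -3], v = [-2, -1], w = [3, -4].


S = sum over i,j,k of T_{ijk} u_i v_j w_k. Expanding all 8 terms:
T_{111}*u_1*v_1*w_1 = 0*3*-2*3 = 0  (running total: 0)
T_{112}*u_1*v_1*w_2 = 3*3*-2*-4 = 72  (running total: 72)
T_{121}*u_1*v_2*w_1 = 3*3*-1*3 = -27  (running total: 45)
T_{122}*u_1*v_2*w_2 = 2*3*-1*-4 = 24  (running total: 69)
T_{211}*u_2*v_1*w_1 = -3*-3*-2*3 = -54  (running total: 15)
T_{212}*u_2*v_1*w_2 = 4*-3*-2*-4 = -96  (running total: -81)
T_{221}*u_2*v_2*w_1 = -3*-3*-1*3 = -27  (running total: -108)
T_{222}*u_2*v_2*w_2 = 3*-3*-1*-4 = -36  (running total: -144)
S = -144

-144


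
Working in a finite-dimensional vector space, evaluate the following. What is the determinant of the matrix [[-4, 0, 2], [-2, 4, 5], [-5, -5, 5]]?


Expanding along the first row, det(A) = a11*M_11 - a12*M_12 + a13*M_13, where M_1j is the (1,j) minor.
Minor M_11 = 4*5 - 5*-5 = 45
Minor M_12 = -2*5 - 5*-5 = 15
Minor M_13 = -2*-5 - 4*-5 = 30
det = -4*(45) - 0*(15) + 2*(30)
    = -180 - 0 + 60
    = -120

-120


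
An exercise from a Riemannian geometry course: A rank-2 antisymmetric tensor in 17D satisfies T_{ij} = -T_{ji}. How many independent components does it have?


An antisymmetric rank-2 tensor satisfies A_{ij} = -A_{ji}, so diagonal entries are zero.
The independent components are the upper-triangular entries: C(n, 2) = n(n-1)/2.
n = 17
C(17, 2) = 17 * 16 / 2 = 272 / 2 = 136

136


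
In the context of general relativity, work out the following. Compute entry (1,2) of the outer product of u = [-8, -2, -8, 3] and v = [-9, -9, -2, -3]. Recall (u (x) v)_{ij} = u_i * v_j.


The outer product entry T_{ij} = u_i * v_j.
We need i=1, j=2.
u_1 = -8, v_2 = -9
T_{1,2} = -8 * -9 = 72

72


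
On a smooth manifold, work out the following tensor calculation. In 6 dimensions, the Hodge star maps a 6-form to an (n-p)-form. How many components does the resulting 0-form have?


The Hodge dual of a p-form on an n-dimensional manifold is an (n-p)-form.
n = 6, p = 6, so dual degree = 6 - 6 = 0
The number of components is C(n, n-p) = C(6, 0) = 1

1


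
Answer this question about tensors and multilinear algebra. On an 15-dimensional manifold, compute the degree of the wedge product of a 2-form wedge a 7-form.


The degree of a wedge product is the sum of the degrees of the individual forms.
Degrees: 2, 7
Total degree = 2 + 7 = 9

9


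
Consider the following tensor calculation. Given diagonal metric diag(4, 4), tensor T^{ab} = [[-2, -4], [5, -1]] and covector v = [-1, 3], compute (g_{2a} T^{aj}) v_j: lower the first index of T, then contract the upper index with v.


Step 1: lower the first index. For a diagonal metric, g_{ia} T^{aj} = g_{ii} T^{ij} (no sum on i).
g_{22} = 4
S_2{}^1 = 4 * T^{21} = 4 * 5 = 20
S_2{}^2 = 4 * T^{22} = 4 * -1 = -4
Step 2: contract S_2{}^j with v_j.
S_2{}^1 * v_1 = 20 * -1 = -20
S_2{}^2 * v_2 = -4 * 3 = -12
Result = -20 + -12 = -32

-32


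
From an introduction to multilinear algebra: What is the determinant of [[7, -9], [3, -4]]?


For a 2x2 matrix [[a, b], [c, d]], det = a*d - b*c.
a = 7, b = -9, c = 3, d = -4
a*d = 7 * -4 = -28
b*c = -9 * 3 = -27
det = -28 - -27 = -1

-1


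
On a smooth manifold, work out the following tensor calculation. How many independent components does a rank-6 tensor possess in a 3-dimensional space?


The number of components of a rank-r tensor in d dimensions is d^r.
Here d = 3 and r = 6.
3^6 = 729

729


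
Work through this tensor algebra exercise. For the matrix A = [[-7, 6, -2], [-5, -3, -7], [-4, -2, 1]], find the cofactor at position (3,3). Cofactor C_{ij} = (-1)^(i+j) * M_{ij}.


To find cofactor C_{33}, delete row 3 and column 3.
The resulting 2x2 submatrix is: [[-7, 6], [-5, -3]]
Minor M_{33} = -7*-3 - 6*-5
  = 21 - -30 = 51
Sign = (-1)^(3+3) = (-1)^6 = 1
Cofactor C_{33} = 1 * 51 = 51

51


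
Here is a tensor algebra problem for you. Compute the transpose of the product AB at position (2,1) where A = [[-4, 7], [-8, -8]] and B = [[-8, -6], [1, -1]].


(AB)^T_{ij} = (AB)_{ji} = sum_k A_{jk} B_{ki}.
For i=2, j=1 we need (AB)_{12}:
A_{11} * B_{12} = -4 * -6 = 24
A_{12} * B_{22} = 7 * -1 = -7
Sum = 24 + -7 = 17

17


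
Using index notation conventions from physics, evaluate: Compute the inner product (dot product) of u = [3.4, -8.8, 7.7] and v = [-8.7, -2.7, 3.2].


The inner product u . v = sum of u_i * v_i.
Term-by-term: 3.4 * -8.7, -8.8 * -2.7, 7.7 * 3.2
Products: -29.58, 23.76, 24.64
Sum = -29.58 + 23.76 + 24.64 = 18.82

18.82


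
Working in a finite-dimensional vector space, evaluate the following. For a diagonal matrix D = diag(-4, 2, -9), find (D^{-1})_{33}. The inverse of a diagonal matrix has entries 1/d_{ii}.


For a diagonal matrix, the inverse has entries (D^{-1})_{ii} = 1/d_{ii}.
The diagonal entries are: d_{11} = -4, d_{22} = 2, d_{33} = -9
We need (D^{-1})_{33} = 1/d_{33} = 1/-9 = -1/9

-1/9


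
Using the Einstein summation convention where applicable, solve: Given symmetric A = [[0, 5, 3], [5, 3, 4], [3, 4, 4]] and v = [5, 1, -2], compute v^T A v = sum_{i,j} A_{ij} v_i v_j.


First compute Av:
(Av)_1 = 0*5 + 5*1 + 3*-2 = -1
(Av)_2 = 5*5 + 3*1 + 4*-2 = 20
(Av)_3 = 3*5 + 4*1 + 4*-2 = 11
Av = [-1, 20, 11]
Then v^T (Av) = 5*-1 + 1*20 + -2*11
= -5 + 20 + -22 = -7

-7


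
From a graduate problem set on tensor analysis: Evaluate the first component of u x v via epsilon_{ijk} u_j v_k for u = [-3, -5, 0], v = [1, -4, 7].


(u x v)_1 = sum_{j,k} epsilon_{1jk} u_j v_k. Only permutations of (1,2,3) contribute; the two non-zero terms are:
eps_{123} u_2 v_3 = 1 * -5 * 7 = -35
eps_{132} u_3 v_2 = -1 * 0 * -4 = 0
(u x v)_1 = -35

-35


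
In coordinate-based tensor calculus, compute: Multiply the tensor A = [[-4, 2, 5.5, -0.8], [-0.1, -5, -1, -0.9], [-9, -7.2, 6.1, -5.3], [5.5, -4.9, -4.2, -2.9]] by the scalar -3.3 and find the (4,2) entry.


Scalar multiplication: (cA)_{ij} = c * A_{ij}.
c = -3.3
A_{42} = -4.9
(cA)_{42} = -3.3 * -4.9 = 16.17

16.17


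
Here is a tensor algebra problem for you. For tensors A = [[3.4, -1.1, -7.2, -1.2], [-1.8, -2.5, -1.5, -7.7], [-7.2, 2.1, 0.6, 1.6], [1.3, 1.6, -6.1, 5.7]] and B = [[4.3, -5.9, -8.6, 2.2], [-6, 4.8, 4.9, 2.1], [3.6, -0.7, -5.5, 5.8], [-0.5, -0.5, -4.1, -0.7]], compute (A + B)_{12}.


Tensor addition is component-wise: (A + B)_{ij} = A_{ij} + B_{ij}.
A_{12} = -1.1
B_{12} = -5.9
(A + B)_{12} = -1.1 + -5.9 = -7

-7


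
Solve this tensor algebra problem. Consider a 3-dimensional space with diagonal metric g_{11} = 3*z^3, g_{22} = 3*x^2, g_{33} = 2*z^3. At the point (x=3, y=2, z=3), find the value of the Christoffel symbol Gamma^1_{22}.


For a diagonal metric, Gamma^k_{ij} = (1/2) g^{kk} (dg_{ik}/dx_j + dg_{jk}/dx_i - dg_{ij}/dx_k).
The metric is diagonal, so g_{ab} = 0 for a != b.
At the given point: g_{11} = 81, g_{22} = 27, g_{33} = 54
g^{11} = 1/81
dg_{21}/dx_2 = 0 (off-diagonal)
dg_{21}/dx_2 = 0 (off-diagonal)
dg_{22}/dx_1 = dg_{22}/dx_1 = 18
Numerator = 0 + 0 - 18 = -18
Gamma^1_{22} = -18 / (2 * 81) = -1/9

-1/9


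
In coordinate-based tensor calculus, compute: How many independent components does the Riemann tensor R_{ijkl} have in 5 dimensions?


The Riemann tensor in d dimensions has d^2(d^2 - 1)/12 independent components.
d = 5, so d^2 = 25
d^2 - 1 = 24
d^2(d^2 - 1) = 25 * 24 = 600
Divide by 12: 600 / 12 = 50

50


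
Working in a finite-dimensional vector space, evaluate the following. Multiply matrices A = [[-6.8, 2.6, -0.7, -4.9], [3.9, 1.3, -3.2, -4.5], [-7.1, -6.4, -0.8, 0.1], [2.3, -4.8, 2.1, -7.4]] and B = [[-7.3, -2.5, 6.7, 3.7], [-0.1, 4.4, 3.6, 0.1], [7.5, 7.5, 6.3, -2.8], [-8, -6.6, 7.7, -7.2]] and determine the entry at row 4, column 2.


(AB)_{ij} = sum_k A_{ik} B_{kj}.
For i=4, j=2:
A_{41} * B_{12} = 2.3 * -2.5 = -5.75
A_{42} * B_{22} = -4.8 * 4.4 = -21.12
A_{43} * B_{32} = 2.1 * 7.5 = 15.75
A_{44} * B_{42} = -7.4 * -6.6 = 48.84
Sum = -5.75 + -21.12 + 15.75 + 48.84 = 37.72

37.72


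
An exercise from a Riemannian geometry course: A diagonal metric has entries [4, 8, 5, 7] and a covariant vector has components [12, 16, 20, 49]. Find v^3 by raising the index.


To raise an index with a diagonal metric: v^i = v_i / g_{ii}.
For index 3: v_3 = 20, g_{33} = 5
v^3 = 20 / 5 = 4

4


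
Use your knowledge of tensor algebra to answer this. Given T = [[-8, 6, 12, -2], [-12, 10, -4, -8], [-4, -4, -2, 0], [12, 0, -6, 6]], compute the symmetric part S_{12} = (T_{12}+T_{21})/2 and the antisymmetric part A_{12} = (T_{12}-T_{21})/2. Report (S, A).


T_{12} = 6
T_{21} = -12
S_{12} = (6 + -12)/2 = -6/2 = -3
A_{12} = (6 - -12)/2 = 18/2 = 9
Check: S + A = -3 + 9 = 6 = T_{12}.

(-3, 9)


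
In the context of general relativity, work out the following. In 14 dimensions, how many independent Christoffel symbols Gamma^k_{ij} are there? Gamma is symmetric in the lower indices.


Christoffel symbols Gamma^k_{ij} are symmetric in i,j, so there are d * d(d+1)/2 independent symbols.
d = 14
d(d+1)/2 = 14 * 15 / 2 = 105
Total = 14 * 105 = 1470

1470


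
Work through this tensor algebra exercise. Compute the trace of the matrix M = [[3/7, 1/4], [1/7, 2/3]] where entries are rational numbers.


The trace is the sum of diagonal entries.
Diagonal: M[1,1] = 3/7, M[2,2] = 2/3
Tr(M) = 3/7 + 2/3
Computing step by step:
After adding M[1,1]: 3/7
After adding M[2,2]: 23/21
Tr(M) = 23/21

23/21


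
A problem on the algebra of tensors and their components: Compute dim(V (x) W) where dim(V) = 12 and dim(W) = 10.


The dimension of a tensor product is the product of dimensions.
dim(V) = 12, dim(W) = 10
dim(V (x) W) = 12 * 10 = 120

120


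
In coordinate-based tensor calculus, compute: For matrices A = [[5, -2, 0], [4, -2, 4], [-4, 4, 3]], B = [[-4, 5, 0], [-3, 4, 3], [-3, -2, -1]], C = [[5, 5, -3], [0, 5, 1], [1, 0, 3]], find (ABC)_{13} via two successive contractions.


(ABC)_{13} = sum_m (AB)_{1m} C_{m3}. First compute row 1 of AB.
(AB)_{11} = 5*-4 + -2*-3 + 0*-3 = -14
(AB)_{12} = 5*5 + -2*4 + 0*-2 = 17
(AB)_{13} = 5*0 + -2*3 + 0*-1 = -6
Now contract with column 3 of C:
(AB)_{11} * C_{13} = -14 * -3 = 42
(AB)_{12} * C_{23} = 17 * 1 = 17
(AB)_{13} * C_{33} = -6 * 3 = -18
(ABC)_{13} = 42 + 17 + -18 = 41

41


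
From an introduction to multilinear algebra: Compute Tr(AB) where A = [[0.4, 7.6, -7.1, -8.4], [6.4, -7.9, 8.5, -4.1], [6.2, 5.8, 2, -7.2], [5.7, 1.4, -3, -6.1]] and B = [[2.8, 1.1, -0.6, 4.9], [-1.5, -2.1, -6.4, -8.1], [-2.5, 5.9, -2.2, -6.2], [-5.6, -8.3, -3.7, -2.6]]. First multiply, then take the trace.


Tr(AB) = sum_i (AB)_{ii} where (AB)_{ii} = sum_k A_{ik} B_{ki}.
(AB)_{11} = 0.4*2.8 + 7.6*-1.5 + -7.1*-2.5 + -8.4*-5.6 = 54.51
(AB)_{22} = 6.4*1.1 + -7.9*-2.1 + 8.5*5.9 + -4.1*-8.3 = 107.81
(AB)_{33} = 6.2*-0.6 + 5.8*-6.4 + 2*-2.2 + -7.2*-3.7 = -18.6
(AB)_{44} = 5.7*4.9 + 1.4*-8.1 + -3*-6.2 + -6.1*-2.6 = 51.05
Tr(AB) = 54.51 + 107.81 + -18.6 + 51.05 = 194.77

194.77


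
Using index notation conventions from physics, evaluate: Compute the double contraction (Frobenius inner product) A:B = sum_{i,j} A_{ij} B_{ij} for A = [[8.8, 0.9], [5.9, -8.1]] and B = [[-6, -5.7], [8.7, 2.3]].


A:B = sum over all i,j of A_{ij} * B_{ij}.
Row 1: 8.8*-6=-52.8, 0.9*-5.7=-5.13 => row sum = -57.93
Row 2: 5.9*8.7=51.33, -8.1*2.3=-18.63 => row sum = 32.7
Total = -57.93 + 32.7 = -25.23

-25.23


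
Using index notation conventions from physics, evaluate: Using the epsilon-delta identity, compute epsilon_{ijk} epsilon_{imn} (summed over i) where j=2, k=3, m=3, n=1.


Using the identity: epsilon_{ijk} epsilon_{imn} = delta_{jm} delta_{kn} - delta_{jn} delta_{km}.
delta_{23} = 0
delta_{31} = 0
delta_{21} = 0
delta_{33} = 1
Result = 0 * 0 - 0 * 1 = 0 - 0 = 0

0


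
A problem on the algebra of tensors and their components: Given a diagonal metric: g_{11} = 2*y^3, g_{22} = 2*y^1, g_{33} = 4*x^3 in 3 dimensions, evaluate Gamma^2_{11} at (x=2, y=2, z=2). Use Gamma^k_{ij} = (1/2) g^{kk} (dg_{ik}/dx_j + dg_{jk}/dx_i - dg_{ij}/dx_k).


For a diagonal metric, Gamma^k_{ij} = (1/2) g^{kk} (dg_{ik}/dx_j + dg_{jk}/dx_i - dg_{ij}/dx_k).
The metric is diagonal, so g_{ab} = 0 for a != b.
At the given point: g_{11} = 16, g_{22} = 4, g_{33} = 32
g^{22} = 1/4
dg_{12}/dx_1 = 0 (off-diagonal)
dg_{12}/dx_1 = 0 (off-diagonal)
dg_{11}/dx_2 = dg_{11}/dx_2 = 24
Numerator = 0 + 0 - 24 = -24
Gamma^2_{11} = -24 / (2 * 4) = -3

-3


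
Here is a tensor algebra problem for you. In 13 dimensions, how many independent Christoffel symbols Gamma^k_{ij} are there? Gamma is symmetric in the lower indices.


Christoffel symbols Gamma^k_{ij} are symmetric in i,j, so there are d * d(d+1)/2 independent symbols.
d = 13
d(d+1)/2 = 13 * 14 / 2 = 91
Total = 13 * 91 = 1183

1183


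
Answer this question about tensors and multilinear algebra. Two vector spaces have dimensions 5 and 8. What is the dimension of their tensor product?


The dimension of a tensor product is the product of dimensions.
dim(V) = 5, dim(W) = 8
dim(V (x) W) = 5 * 8 = 40

40


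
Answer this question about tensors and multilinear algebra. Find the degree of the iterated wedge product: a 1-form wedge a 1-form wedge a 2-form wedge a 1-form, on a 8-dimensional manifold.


The degree of a wedge product is the sum of the degrees of the individual forms.
Degrees: 1, 1, 2, 1
Total degree = 1 + 1 + 2 + 1 = 5

5


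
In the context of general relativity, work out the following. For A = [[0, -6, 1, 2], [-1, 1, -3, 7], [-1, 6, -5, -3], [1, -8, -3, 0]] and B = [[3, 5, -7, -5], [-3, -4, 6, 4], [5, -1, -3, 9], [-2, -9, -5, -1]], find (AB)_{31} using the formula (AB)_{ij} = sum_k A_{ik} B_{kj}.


(AB)_{ij} = sum_k A_{ik} B_{kj}.
For i=3, j=1:
A_{31} * B_{11} = -1 * 3 = -3
A_{32} * B_{21} = 6 * -3 = -18
A_{33} * B_{31} = -5 * 5 = -25
A_{34} * B_{41} = -3 * -2 = 6
Sum = -3 + -18 + -25 + 6 = -40

-40


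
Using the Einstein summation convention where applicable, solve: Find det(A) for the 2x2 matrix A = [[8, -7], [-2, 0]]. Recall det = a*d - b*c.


For a 2x2 matrix [[a, b], [c, d]], det = a*d - b*c.
a = 8, b = -7, c = -2, d = 0
a*d = 8 * 0 = 0
b*c = -7 * -2 = 14
det = 0 - 14 = -14

-14


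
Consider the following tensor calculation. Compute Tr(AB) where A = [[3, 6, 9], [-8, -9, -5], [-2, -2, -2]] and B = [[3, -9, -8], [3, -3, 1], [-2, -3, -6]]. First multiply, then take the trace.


Tr(AB) = sum_i (AB)_{ii} where (AB)_{ii} = sum_k A_{ik} B_{ki}.
(AB)_{11} = 3*3 + 6*3 + 9*-2 = 9
(AB)_{22} = -8*-9 + -9*-3 + -5*-3 = 114
(AB)_{33} = -2*-8 + -2*1 + -2*-6 = 26
Tr(AB) = 9 + 114 + 26 = 149

149


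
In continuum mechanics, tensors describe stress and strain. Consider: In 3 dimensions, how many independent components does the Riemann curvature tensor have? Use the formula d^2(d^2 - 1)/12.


The Riemann tensor in d dimensions has d^2(d^2 - 1)/12 independent components.
d = 3, so d^2 = 9
d^2 - 1 = 8
d^2(d^2 - 1) = 9 * 8 = 72
Divide by 12: 72 / 12 = 6

6


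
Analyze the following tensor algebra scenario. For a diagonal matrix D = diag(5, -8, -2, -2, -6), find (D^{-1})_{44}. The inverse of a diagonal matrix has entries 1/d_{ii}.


For a diagonal matrix, the inverse has entries (D^{-1})_{ii} = 1/d_{ii}.
The diagonal entries are: d_{11} = 5, d_{22} = -8, d_{33} = -2, d_{44} = -2, d_{55} = -6
We need (D^{-1})_{44} = 1/d_{44} = 1/-2 = -1/2

-1/2


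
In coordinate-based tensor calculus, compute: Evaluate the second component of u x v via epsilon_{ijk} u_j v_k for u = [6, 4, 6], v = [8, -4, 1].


(u x v)_2 = sum_{j,k} epsilon_{2jk} u_j v_k. Only permutations of (1,2,3) contribute; the two non-zero terms are:
eps_{213} u_1 v_3 = -1 * 6 * 1 = -6
eps_{231} u_3 v_1 = 1 * 6 * 8 = 48
(u x v)_2 = 42

42


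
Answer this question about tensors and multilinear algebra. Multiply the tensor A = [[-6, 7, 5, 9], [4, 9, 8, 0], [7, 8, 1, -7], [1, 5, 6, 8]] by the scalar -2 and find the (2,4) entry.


Scalar multiplication: (cA)_{ij} = c * A_{ij}.
c = -2
A_{24} = 0
(cA)_{24} = -2 * 0 = 0

0


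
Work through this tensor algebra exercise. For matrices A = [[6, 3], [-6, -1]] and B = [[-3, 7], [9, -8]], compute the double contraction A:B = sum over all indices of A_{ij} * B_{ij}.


A:B = sum over all i,j of A_{ij} * B_{ij}.
Row 1: 6*-3=-18, 3*7=21 => row sum = 3
Row 2: -6*9=-54, -1*-8=8 => row sum = -46
Total = 3 + -46 = -43

-43


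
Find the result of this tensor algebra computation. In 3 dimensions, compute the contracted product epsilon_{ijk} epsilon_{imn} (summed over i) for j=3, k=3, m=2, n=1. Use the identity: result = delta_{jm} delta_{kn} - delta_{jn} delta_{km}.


Using the identity: epsilon_{ijk} epsilon_{imn} = delta_{jm} delta_{kn} - delta_{jn} delta_{km}.
delta_{32} = 0
delta_{31} = 0
delta_{31} = 0
delta_{32} = 0
Result = 0 * 0 - 0 * 0 = 0 - 0 = 0

0


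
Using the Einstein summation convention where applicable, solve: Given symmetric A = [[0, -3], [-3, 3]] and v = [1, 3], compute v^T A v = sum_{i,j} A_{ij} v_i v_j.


First compute Av:
(Av)_1 = 0*1 + -3*3 = -9
(Av)_2 = -3*1 + 3*3 = 6
Av = [-9, 6]
Then v^T (Av) = 1*-9 + 3*6
= -9 + 18 = 9

9


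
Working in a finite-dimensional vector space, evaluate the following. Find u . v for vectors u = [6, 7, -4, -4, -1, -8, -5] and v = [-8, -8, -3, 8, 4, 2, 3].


The inner product u . v = sum of u_i * v_i.
Term-by-term: 6 * -8, 7 * -8, -4 * -3, -4 * 8, -1 * 4, -8 * 2, -5 * 3
Products: -48, -56, 12, -32, -4, -16, -15
Sum = -48 + -56 + 12 + -32 + -4 + -16 + -15 = -159

-159


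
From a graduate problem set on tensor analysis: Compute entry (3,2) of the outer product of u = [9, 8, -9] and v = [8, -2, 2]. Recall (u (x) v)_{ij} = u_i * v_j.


The outer product entry T_{ij} = u_i * v_j.
We need i=3, j=2.
u_3 = -9, v_2 = -2
T_{3,2} = -9 * -2 = 18

18


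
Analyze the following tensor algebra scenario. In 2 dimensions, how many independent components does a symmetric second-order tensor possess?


A symmetric rank-2 tensor in d dimensions has d(d+1)/2 independent components.
d = 2
d(d+1)/2 = 2 * 3 / 2 = 6 / 2 = 3

3


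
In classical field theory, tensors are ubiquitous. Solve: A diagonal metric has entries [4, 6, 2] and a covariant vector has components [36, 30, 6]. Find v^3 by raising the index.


To raise an index with a diagonal metric: v^i = v_i / g_{ii}.
For index 3: v_3 = 6, g_{33} = 2
v^3 = 6 / 2 = 3

3


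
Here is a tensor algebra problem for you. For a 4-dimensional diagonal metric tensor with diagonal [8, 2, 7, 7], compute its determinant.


For a diagonal metric, the determinant is the product of diagonal entries.
Diagonal entries: 8, 2, 7, 7
det(g) = 8 * 2 * 7 * 7 = 784

784
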